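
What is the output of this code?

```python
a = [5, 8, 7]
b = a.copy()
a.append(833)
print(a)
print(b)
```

Key concept: list.copy() creates independent copy.
Step by step:
`a = [5, 8, 7]` → a = [5, 8, 7]
`b = a.copy()` → b = [5, 8, 7]
`a.append(833)` → a = [5, 8, 7, 833]
`print(a)` → prints [5, 8, 7, 833]
`print(b)` → prints [5, 8, 7]

Answer:
[5, 8, 7, 833]
[5, 8, 7]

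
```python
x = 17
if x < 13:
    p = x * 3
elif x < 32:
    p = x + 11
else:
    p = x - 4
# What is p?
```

Trace:
`x = 17` → x = 17
`if x < 13: ...` → x < 13 is False, x < 32 is True → p = 28
So p = 28

Answer: 28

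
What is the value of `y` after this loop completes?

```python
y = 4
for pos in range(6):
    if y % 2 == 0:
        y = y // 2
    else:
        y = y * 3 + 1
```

Collatz-style transformation from 4
`y` takes the values: 4 → 2 → 1 → 4 → 2 → 1 → 4

Answer: 4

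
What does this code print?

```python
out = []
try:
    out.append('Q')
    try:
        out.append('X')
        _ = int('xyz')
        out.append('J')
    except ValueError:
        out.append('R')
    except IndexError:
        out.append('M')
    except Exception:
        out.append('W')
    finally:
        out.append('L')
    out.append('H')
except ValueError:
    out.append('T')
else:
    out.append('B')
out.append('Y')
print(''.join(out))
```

Execution trace: 'Q' (try body) → 'X' (inner try body) → 'R' (inner except ValueError) → 'L' (inner finally) → 'H' (try body, no exception) → 'B' (else) → 'Y' (after the try/except). Output: QXRLHBY

Answer: QXRLHBY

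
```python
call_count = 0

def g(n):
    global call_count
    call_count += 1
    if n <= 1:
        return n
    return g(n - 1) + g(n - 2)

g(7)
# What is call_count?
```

Calls(n) = 1 + Calls(n-1) + Calls(n-2); Calls(0)=Calls(1)=1. For n=7 this gives 41.

Answer: 41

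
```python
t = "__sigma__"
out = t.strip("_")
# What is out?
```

Trace:
`t = "__sigma__"` → t = '__sigma__'
`out = t.strip("_")` → out = 'sigma'
So out = 'sigma'

Answer: 'sigma'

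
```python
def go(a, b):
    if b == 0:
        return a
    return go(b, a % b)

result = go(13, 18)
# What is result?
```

go(13, 18) -> go(18, 13) -> go(13, 5) -> go(5, 3) -> go(3, 2) -> go(2, 1) -> go(1, 0) -> 1

Answer: 1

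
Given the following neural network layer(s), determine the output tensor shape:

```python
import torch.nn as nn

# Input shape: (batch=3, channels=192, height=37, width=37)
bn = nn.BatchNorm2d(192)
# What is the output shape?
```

Input: (3, 192, 37, 37) -> Output: (3, 192, 37, 37)

Answer: (3, 192, 37, 37)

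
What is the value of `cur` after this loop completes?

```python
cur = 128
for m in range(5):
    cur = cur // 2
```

Halve 5 times: 128 // 2^5 = 4
`cur` takes the values: 128 → 64 → 32 → 16 → 8 → 4

Answer: 4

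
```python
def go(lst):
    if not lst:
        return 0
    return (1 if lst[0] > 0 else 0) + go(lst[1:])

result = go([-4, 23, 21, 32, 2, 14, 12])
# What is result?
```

Count of positive elements in [-4, 23, 21, 32, 2, 14, 12] = 6

Answer: 6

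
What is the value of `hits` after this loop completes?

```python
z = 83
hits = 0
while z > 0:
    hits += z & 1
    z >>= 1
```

Count set bits in 83 (binary: 0b1010011)
`hits` takes the values: 0 → 1 → 2 → 3 → 4

Answer: 4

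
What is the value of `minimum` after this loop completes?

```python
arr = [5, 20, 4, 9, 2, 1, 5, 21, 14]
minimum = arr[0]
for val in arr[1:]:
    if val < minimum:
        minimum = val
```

Minimum of [5, 20, 4, 9, 2, 1, 5, 21, 14]
`minimum` takes the values: 5 → 4 → 2 → 1

Answer: 1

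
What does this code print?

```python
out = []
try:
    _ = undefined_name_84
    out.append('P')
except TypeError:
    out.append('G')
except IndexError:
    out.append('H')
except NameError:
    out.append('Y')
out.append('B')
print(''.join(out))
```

Execution trace: 'Y' (except NameError) → 'B' (after the try/except). Output: YB

Answer: YB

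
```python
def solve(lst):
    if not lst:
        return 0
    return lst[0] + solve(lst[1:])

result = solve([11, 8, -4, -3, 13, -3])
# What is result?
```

11 + 8 + (-4) + (-3) + 13 + (-3) + 0 = 22

Answer: 22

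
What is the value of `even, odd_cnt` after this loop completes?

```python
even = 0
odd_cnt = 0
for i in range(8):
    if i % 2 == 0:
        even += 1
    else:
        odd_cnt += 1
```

Count evens and odds in range(8)
`even, odd_cnt` takes the values: (0, 0) → (1, 0) → (1, 1) → (2, 1) → (2, 2) → (3, 2) → (3, 3) → (4, 3) → (4, 4)

Answer: 4, 4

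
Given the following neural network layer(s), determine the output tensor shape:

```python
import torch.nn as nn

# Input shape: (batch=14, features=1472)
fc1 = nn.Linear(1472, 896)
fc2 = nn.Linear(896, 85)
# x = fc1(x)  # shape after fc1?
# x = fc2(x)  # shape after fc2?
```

Input: (14, 1472) -> after fc1: (14, 896) -> Output: (14, 85)

Answer: (14, 85)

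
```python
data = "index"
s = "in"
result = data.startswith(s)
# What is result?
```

Trace:
`data = "index"` → data = 'index'
`s = "in"` → s = 'in'
`result = data.startswith(s)` → result = True
So result = True

Answer: True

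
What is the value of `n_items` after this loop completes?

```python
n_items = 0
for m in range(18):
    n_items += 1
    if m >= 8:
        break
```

Loop breaks when m reaches 8, n_items is 9
`n_items` takes the values: 0 → 1 → 2 → 3 → 4 → 5 → 6 → 7 → 8 → 9

Answer: 9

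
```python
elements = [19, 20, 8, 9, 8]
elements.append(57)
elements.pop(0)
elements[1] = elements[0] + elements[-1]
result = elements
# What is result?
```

Trace:
`elements = [19, 20, 8, 9, 8]` → elements = [19, 20, 8, 9, 8]
`elements.append(57)` → elements = [19, 20, 8, 9, 8, 57]
`elements.pop(0)` → elements = [20, 8, 9, 8, 57]
`elements[1] = elements[0] + elements[-1]` → elements = [20, 77, 9, 8, 57]
`result = elements` → result = [20, 77, 9, 8, 57]
So result = [20, 77, 9, 8, 57]

Answer: [20, 77, 9, 8, 57]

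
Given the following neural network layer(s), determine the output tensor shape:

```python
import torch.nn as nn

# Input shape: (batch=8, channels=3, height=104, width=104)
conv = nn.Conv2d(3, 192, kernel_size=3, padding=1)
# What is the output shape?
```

Input: (8, 3, 104, 104) -> Output: (8, 192, 104, 104)

Answer: (8, 192, 104, 104)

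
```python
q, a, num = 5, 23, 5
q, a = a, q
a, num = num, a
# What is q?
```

Trace:
`q, a, num = 5, 23, 5` → q = 5; a = 23; num = 5
`q, a = a, q` → q = 23; a = 5
`a, num = num, a` → a = 5; num = 5
So q = 23

Answer: 23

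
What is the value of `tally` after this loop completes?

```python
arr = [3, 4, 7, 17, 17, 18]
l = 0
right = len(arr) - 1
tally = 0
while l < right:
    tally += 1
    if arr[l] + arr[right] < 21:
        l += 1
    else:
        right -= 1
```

Steps to find pair summing to 21
`tally` takes the values: 0 → 1 → 2 → 3 → 4 → 5

Answer: 5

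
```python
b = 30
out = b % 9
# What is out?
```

Trace:
`b = 30` → b = 30
`out = b % 9` → out = 3
So out = 3

Answer: 3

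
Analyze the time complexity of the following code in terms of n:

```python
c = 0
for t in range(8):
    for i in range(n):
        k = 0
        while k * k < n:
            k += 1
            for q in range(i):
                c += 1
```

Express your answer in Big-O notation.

Each loop level contributes: 1 × n × √n × n. Multiplying the contributions gives O(n^2√n).

Answer: O(n^2√n)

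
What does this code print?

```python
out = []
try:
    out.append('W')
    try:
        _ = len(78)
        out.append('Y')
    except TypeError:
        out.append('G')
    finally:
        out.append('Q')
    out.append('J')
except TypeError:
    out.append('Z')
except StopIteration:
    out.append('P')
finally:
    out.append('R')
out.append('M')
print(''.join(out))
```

Execution trace: 'W' (try body) → 'G' (inner except TypeError) → 'Q' (inner finally) → 'J' (try body, no exception) → 'R' (finally) → 'M' (after the try/except). Output: WGQJRM

Answer: WGQJRM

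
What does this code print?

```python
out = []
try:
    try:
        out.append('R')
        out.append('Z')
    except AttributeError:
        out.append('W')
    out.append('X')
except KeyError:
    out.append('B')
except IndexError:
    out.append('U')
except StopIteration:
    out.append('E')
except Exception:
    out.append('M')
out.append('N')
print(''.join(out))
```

Execution trace: 'R' (inner try body) → 'Z' (inner try body, no exception) → 'X' (try body, no exception) → 'N' (after the try/except). Output: RZXN

Answer: RZXN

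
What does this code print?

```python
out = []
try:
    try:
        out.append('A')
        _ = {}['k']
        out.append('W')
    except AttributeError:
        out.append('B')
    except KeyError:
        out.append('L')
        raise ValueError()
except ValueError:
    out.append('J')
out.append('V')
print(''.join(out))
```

Execution trace: 'A' (inner try body) → 'L' (inner except KeyError) → 'J' (outer except ValueError) → 'V' (after the try/except). Output: ALJV

Answer: ALJV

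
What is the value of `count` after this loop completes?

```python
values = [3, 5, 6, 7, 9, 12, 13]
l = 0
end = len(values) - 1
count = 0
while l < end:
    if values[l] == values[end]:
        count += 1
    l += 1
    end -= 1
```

Count matching pairs from ends
`count` takes the values: 0

Answer: 0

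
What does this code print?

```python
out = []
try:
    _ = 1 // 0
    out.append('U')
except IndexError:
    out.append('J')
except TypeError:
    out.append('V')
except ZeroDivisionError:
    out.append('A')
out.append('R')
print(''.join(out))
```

Execution trace: 'A' (except ZeroDivisionError) → 'R' (after the try/except). Output: AR

Answer: AR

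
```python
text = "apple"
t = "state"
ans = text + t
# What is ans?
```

Trace:
`text = "apple"` → text = 'apple'
`t = "state"` → t = 'state'
`ans = text + t` → ans = 'applestate'
So ans = 'applestate'

Answer: 'applestate'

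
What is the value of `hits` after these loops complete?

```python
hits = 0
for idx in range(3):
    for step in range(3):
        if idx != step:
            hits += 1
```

3² - 3 (exclude diagonal)
`hits` takes the values: 0 → 1 → 2 → 3 → 4 → 5 → 6

Answer: 6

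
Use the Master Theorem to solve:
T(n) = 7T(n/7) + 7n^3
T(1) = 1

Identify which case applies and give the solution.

a=7, b=7, f(n)=7n^3. log_7(7) = 1. Since c=3 > 1 and the regularity condition holds (7(n/7)^3 = (7/7^3)n^3 with 7/7^3 < 1), Case 3 applies: T(n) = Θ(f(n)) = O(n^3).

Answer: O(n^3) - Case 3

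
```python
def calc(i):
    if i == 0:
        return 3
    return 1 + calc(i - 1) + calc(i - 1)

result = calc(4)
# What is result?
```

calc(i) = 1 + 2·calc(i-1), calc(0)=3. Closed form: (3+1)·2^4 - 1 = 63.

Answer: 63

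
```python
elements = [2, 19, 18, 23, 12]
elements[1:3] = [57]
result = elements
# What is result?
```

Trace:
`elements = [2, 19, 18, 23, 12]` → elements = [2, 19, 18, 23, 12]
`elements[1:3] = [57]` → elements = [2, 57, 23, 12]
`result = elements` → result = [2, 57, 23, 12]
So result = [2, 57, 23, 12]

Answer: [2, 57, 23, 12]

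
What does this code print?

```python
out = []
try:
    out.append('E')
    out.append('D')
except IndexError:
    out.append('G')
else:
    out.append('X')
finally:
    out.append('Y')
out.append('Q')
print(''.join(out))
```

Execution trace: 'E' (try body) → 'D' (try body, no exception) → 'X' (else) → 'Y' (finally) → 'Q' (after the try/except). Output: EDXYQ

Answer: EDXYQ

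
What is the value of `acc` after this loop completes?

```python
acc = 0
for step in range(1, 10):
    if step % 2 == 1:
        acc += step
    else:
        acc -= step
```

Add odd, subtract even
`acc` takes the values: 0 → 1 → -1 → 2 → -2 → 3 → -3 → 4 → -4 → 5

Answer: 5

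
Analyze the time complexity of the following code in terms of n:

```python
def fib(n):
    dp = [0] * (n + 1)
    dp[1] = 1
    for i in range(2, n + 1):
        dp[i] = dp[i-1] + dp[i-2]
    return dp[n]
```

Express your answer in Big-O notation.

This is Dynamic programming Fibonacci. Time complexity: O(n).

Answer: O(n)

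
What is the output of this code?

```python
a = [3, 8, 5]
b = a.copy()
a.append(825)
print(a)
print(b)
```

Key concept: list.copy() creates independent copy.
Step by step:
`a = [3, 8, 5]` → a = [3, 8, 5]
`b = a.copy()` → b = [3, 8, 5]
`a.append(825)` → a = [3, 8, 5, 825]
`print(a)` → prints [3, 8, 5, 825]
`print(b)` → prints [3, 8, 5]

Answer:
[3, 8, 5, 825]
[3, 8, 5]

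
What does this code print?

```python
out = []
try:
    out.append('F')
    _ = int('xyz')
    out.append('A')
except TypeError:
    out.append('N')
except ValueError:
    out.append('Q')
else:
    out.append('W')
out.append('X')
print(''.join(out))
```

Execution trace: 'F' (try body) → 'Q' (except ValueError) → 'X' (after the try/except). Output: FQX

Answer: FQX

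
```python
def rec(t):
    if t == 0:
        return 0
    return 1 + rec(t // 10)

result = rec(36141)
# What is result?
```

Count of digits of 36141: 5

Answer: 5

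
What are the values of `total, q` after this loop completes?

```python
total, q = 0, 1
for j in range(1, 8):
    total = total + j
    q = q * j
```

Sum and factorial of 1 to 7
`total, q` takes the values: (0, 1) → (1, 1) → (3, 1) → (3, 2) → (6, 2) → (6, 6) → (10, 6) → (10, 24) → (15, 24) → (15, 120) → (21, 120) → (21, 720) → (28, 720) → (28, 5040)

Answer: 28, 5040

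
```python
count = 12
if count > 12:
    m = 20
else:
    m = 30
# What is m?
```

Trace:
`count = 12` → count = 12
`if count > 12: ...` → count > 12 is False, take else branch → m = 30
So m = 30

Answer: 30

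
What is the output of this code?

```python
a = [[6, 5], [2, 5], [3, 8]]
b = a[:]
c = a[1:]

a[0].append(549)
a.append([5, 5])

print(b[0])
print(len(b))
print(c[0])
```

Key concept: slice with nested mutation.
Step by step:
`a = [[6, 5], [2, 5], [3, 8]]` → a = [[6, 5], [2, 5], [3, 8]]
`b = a[:]` → b = [[6, 5], [2, 5], [3, 8]]
`c = a[1:]` → c = [[2, 5], [3, 8]]
`a[0].append(549)` → a = [[6, 5, 549], [2, 5], [3, 8]]; b = [[6, 5, 549], [2, 5], [3, 8]]
`a.append([5, 5])` → a = [[6, 5, 549], [2, 5], [3, 8], [5, 5]]
`print(b[0])` → prints [6, 5, 549]
`print(len(b))` → prints 3
`print(c[0])` → prints [2, 5]

Answer:
[6, 5, 549]
3
[2, 5]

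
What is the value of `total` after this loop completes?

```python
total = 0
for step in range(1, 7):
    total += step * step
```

Sum of squares 1² to 6² = 91
`total` takes the values: 0 → 1 → 5 → 14 → 30 → 55 → 91

Answer: 91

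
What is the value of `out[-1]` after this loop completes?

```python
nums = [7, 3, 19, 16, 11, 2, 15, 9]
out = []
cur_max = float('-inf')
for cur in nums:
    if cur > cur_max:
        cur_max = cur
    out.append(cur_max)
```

Running max ends at 19
`out` takes the values: [] → [7] → [7, 7] → [7, 7, 19] → [7, 7, 19, 19] → [7, 7, 19, 19, 19] → [7, 7, 19, 19, 19, 19] → [7, 7, 19, 19, 19, 19, 19] → [7, 7, 19, 19, 19, 19, 19, 19]
So `out[-1]` = 19

Answer: 19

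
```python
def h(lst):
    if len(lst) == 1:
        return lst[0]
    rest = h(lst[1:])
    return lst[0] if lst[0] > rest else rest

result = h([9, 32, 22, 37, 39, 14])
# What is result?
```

Recursive max over [9, 32, 22, 37, 39, 14] = 39

Answer: 39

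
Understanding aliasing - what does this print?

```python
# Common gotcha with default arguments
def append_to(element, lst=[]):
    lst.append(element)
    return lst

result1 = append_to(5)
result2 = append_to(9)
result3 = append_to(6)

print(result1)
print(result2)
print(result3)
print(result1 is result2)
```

Key concept: mutable default argument gotcha.
Step by step:
`result1 = append_to(5)` → result1 = [5]
`result2 = append_to(9)` → result1 = [5, 9] (same object as result2); result2 = [5, 9] (same object as result1)
`result3 = append_to(6)` → result1 = [5, 9, 6] (same object as result2, result3); result2 = [5, 9, 6] (same object as result1, result3); result3 = [5, 9, 6] (same object as result1, result2)
`print(result1)` → prints [5, 9, 6]
`print(result2)` → prints [5, 9, 6]
`print(result3)` → prints [5, 9, 6]
`print(result1 is result2)` → prints True

Answer:
[5, 9, 6]
[5, 9, 6]
[5, 9, 6]
True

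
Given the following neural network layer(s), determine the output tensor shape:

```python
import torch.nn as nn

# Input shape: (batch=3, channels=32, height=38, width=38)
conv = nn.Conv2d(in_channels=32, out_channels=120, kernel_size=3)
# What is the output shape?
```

Input: (3, 32, 38, 38) -> Output: (3, 120, 36, 36)

Answer: (3, 120, 36, 36)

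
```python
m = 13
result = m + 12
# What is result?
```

Trace:
`m = 13` → m = 13
`result = m + 12` → result = 25
So result = 25

Answer: 25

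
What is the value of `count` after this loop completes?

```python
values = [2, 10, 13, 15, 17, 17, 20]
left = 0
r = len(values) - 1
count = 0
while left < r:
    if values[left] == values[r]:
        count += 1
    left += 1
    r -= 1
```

Count matching pairs from ends
`count` takes the values: 0

Answer: 0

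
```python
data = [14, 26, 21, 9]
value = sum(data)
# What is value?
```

Trace:
`data = [14, 26, 21, 9]` → data = [14, 26, 21, 9]
`value = sum(data)` → value = 70
So value = 70

Answer: 70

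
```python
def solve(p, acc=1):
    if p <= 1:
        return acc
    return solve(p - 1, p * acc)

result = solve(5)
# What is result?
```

Accumulator trace (n, acc): (5, 1) -> (4, 5) -> (3, 20) -> (2, 60) -> (1, 120) -> return 120

Answer: 120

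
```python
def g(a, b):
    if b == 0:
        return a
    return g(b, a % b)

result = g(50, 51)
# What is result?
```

g(50, 51) -> g(51, 50) -> g(50, 1) -> g(1, 0) -> 1

Answer: 1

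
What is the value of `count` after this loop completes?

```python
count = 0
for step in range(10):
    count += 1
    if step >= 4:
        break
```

Loop breaks when step reaches 4, count is 5
`count` takes the values: 0 → 1 → 2 → 3 → 4 → 5

Answer: 5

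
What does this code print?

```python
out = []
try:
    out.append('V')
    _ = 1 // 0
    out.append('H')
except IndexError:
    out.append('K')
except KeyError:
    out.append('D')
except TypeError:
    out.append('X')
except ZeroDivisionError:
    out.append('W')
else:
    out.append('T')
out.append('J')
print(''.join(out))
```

Execution trace: 'V' (try body) → 'W' (except ZeroDivisionError) → 'J' (after the try/except). Output: VWJ

Answer: VWJ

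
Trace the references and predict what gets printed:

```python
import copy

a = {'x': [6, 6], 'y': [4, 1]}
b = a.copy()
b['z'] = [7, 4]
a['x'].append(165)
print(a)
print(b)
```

Key concept: shallow copy of dict with mutable values.
Step by step:
`a = {'x': [6, 6], 'y': [4, 1]}` → a = {'x': [6, 6], 'y': [4, 1]}
`b = a.copy()` → b = {'x': [6, 6], 'y': [4, 1]}
`b['z'] = [7, 4]` → b = {'x': [6, 6], 'y': [4, 1], 'z': [7, 4]}
`a['x'].append(165)` → a = {'x': [6, 6, 165], 'y': [4, 1]}; b = {'x': [6, 6, 165], 'y': [4, 1], 'z': [7, 4]}
`print(a)` → prints {'x': [6, 6, 165], 'y': [4, 1]}
`print(b)` → prints {'x': [6, 6, 165], 'y': [4, 1], 'z': [7, 4]}

Answer:
{'x': [6, 6, 165], 'y': [4, 1]}
{'x': [6, 6, 165], 'y': [4, 1], 'z': [7, 4]}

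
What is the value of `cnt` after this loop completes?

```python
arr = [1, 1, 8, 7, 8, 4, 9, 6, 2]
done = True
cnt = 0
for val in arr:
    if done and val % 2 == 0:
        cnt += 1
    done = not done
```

Count even values at even positions
`cnt` takes the values: 0 → 1 → 2 → 3

Answer: 3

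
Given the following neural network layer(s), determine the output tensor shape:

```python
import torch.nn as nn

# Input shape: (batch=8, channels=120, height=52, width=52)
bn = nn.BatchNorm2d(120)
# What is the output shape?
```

Input: (8, 120, 52, 52) -> Output: (8, 120, 52, 52)

Answer: (8, 120, 52, 52)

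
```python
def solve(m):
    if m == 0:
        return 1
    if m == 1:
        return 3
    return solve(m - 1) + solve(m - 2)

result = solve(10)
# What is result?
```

Build up from base cases: solve(0)=1, solve(1)=3, solve(2)=4, solve(3)=7, solve(4)=11, solve(5)=18, solve(6)=29, ..., solve(10)=199

Answer: 199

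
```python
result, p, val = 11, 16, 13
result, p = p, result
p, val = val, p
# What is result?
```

Trace:
`result, p, val = 11, 16, 13` → result = 11; p = 16; val = 13
`result, p = p, result` → result = 16; p = 11
`p, val = val, p` → p = 13; val = 11
So result = 16

Answer: 16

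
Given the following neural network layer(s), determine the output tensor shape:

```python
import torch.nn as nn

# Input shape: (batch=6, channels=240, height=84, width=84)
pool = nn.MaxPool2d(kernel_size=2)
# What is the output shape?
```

Input: (6, 240, 84, 84) -> Output: (6, 240, 42, 42)

Answer: (6, 240, 42, 42)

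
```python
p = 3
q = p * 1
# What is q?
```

Trace:
`p = 3` → p = 3
`q = p * 1` → q = 3
So q = 3

Answer: 3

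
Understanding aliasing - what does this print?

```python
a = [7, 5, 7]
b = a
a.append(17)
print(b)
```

Key concept: basic list aliasing.
Step by step:
`a = [7, 5, 7]` → a = [7, 5, 7]
`b = a` → b = [7, 5, 7] (same object as a)
`a.append(17)` → a = [7, 5, 7, 17] (same object as b); b = [7, 5, 7, 17] (same object as a)
`print(b)` → prints [7, 5, 7, 17]

Answer: [7, 5, 7, 17]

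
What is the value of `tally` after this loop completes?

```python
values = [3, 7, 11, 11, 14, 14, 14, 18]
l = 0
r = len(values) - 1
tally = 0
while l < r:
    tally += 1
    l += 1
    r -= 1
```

Iterations until pointers meet (list length 8)
`tally` takes the values: 0 → 1 → 2 → 3 → 4

Answer: 4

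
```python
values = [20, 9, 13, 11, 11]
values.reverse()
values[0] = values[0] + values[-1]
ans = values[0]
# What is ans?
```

Trace:
`values = [20, 9, 13, 11, 11]` → values = [20, 9, 13, 11, 11]
`values.reverse()` → values = [11, 11, 13, 9, 20]
`values[0] = values[0] + values[-1]` → values = [31, 11, 13, 9, 20]
`ans = values[0]` → ans = 31
So ans = 31

Answer: 31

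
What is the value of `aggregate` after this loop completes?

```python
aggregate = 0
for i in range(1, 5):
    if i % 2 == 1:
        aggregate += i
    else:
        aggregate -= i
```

Add odd, subtract even
`aggregate` takes the values: 0 → 1 → -1 → 2 → -2

Answer: -2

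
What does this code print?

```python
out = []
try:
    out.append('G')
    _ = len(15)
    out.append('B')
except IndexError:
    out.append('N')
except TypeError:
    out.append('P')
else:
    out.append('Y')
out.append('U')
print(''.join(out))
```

Execution trace: 'G' (try body) → 'P' (except TypeError) → 'U' (after the try/except). Output: GPU

Answer: GPU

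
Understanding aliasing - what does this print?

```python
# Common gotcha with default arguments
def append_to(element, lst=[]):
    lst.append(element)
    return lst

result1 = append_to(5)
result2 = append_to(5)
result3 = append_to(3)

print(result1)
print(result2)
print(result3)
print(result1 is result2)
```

Key concept: mutable default argument gotcha.
Step by step:
`result1 = append_to(5)` → result1 = [5]
`result2 = append_to(5)` → result1 = [5, 5] (same object as result2); result2 = [5, 5] (same object as result1)
`result3 = append_to(3)` → result1 = [5, 5, 3] (same object as result2, result3); result2 = [5, 5, 3] (same object as result1, result3); result3 = [5, 5, 3] (same object as result1, result2)
`print(result1)` → prints [5, 5, 3]
`print(result2)` → prints [5, 5, 3]
`print(result3)` → prints [5, 5, 3]
`print(result1 is result2)` → prints True

Answer:
[5, 5, 3]
[5, 5, 3]
[5, 5, 3]
True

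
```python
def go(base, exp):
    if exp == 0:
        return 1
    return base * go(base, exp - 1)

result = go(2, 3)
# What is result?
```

go(2, 3) = 2 * 2 * 2 = 8

Answer: 8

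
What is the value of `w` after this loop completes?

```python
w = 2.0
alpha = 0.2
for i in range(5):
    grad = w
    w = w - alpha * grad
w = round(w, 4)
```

Gradient descent: w = 2.0 * (1 - 0.2)^5
`w` takes the values: 2.0 → 1.6 → 1.28 → 1.024 → 0.8192 → 0.65536 → 0.6554

Answer: 0.6554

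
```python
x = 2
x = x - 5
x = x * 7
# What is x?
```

Trace:
`x = 2` → x = 2
`x = x - 5` → x = -3
`x = x * 7` → x = -21
So x = -21

Answer: -21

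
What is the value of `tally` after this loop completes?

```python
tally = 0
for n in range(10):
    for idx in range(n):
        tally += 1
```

Triangle number: 0+1+2+...+9
`tally` takes the values: 0 → 1 → 2 → 3 → 4 → 5 → 6 → 7 → 8 → 9 → 10 → 11 → 12 → 13 → 14 → 15 → 16 → 17 → 18 → 19 → 20 → 21 → 22 → 23 → 24 → 25 → 26 → 27 → 28 → 29 → … → 41 → 42 → 43 → 44 → 45

Answer: 45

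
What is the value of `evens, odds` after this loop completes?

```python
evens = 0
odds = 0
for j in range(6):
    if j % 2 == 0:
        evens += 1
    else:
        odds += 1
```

Count evens and odds in range(6)
`evens, odds` takes the values: (0, 0) → (1, 0) → (1, 1) → (2, 1) → (2, 2) → (3, 2) → (3, 3)

Answer: 3, 3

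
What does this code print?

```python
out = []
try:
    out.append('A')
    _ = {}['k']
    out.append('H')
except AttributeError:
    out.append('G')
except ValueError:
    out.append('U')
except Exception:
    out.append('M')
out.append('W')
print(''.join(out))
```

Execution trace: 'A' (try body) → 'M' (except Exception) → 'W' (after the try/except). Output: AMW

Answer: AMW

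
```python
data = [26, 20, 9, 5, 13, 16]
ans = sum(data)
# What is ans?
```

Trace:
`data = [26, 20, 9, 5, 13, 16]` → data = [26, 20, 9, 5, 13, 16]
`ans = sum(data)` → ans = 89
So ans = 89

Answer: 89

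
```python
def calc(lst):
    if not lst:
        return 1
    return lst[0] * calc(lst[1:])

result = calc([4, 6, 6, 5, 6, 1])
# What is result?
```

Product over [4, 6, 6, 5, 6, 1] = 4 * 6 * 6 * 5 * 6 * 1 = 4320

Answer: 4320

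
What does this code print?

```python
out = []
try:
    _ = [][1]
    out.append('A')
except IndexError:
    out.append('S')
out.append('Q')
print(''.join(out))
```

Execution trace: 'S' (except IndexError) → 'Q' (after the try/except). Output: SQ

Answer: SQ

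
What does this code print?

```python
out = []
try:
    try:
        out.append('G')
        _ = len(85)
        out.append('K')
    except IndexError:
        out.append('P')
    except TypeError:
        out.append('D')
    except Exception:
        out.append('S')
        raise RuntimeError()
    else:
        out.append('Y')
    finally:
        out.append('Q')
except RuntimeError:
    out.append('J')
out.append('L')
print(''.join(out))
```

Execution trace: 'G' (inner try body) → 'D' (inner except TypeError) → 'Q' (inner finally) → 'L' (after the try/except). Output: GDQL

Answer: GDQL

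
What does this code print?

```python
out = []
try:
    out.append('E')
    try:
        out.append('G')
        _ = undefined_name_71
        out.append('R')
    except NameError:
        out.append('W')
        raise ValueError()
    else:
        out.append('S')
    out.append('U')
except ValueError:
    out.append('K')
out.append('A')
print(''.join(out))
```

Execution trace: 'E' (try body) → 'G' (inner try body) → 'W' (inner except NameError) → 'K' (except ValueError) → 'A' (after the try/except). Output: EGWKA

Answer: EGWKA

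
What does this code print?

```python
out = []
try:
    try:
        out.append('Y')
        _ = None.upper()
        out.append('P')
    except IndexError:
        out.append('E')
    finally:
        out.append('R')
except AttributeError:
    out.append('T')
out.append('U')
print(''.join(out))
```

Execution trace: 'Y' (try body) → 'R' (finally) → 'T' (outer except AttributeError) → 'U' (after the try/except). Output: YRTU

Answer: YRTU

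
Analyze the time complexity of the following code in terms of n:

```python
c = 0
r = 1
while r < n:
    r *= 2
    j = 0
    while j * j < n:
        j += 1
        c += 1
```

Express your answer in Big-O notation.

Each loop level contributes: log n × √n. Multiplying the contributions gives O(√n log n).

Answer: O(√n log n)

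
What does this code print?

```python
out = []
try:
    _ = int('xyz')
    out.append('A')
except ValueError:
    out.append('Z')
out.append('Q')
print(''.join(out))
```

Execution trace: 'Z' (except ValueError) → 'Q' (after the try/except). Output: ZQ

Answer: ZQ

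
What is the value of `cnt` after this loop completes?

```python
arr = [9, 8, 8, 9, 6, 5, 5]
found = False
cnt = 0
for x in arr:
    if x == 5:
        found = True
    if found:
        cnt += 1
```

Count elements after first 5 in [9, 8, 8, 9, 6, 5, 5]
`cnt` takes the values: 0 → 1 → 2

Answer: 2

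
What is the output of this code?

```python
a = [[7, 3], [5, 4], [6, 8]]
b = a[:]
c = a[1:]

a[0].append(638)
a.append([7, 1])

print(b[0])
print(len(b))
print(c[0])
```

Key concept: slice with nested mutation.
Step by step:
`a = [[7, 3], [5, 4], [6, 8]]` → a = [[7, 3], [5, 4], [6, 8]]
`b = a[:]` → b = [[7, 3], [5, 4], [6, 8]]
`c = a[1:]` → c = [[5, 4], [6, 8]]
`a[0].append(638)` → a = [[7, 3, 638], [5, 4], [6, 8]]; b = [[7, 3, 638], [5, 4], [6, 8]]
`a.append([7, 1])` → a = [[7, 3, 638], [5, 4], [6, 8], [7, 1]]
`print(b[0])` → prints [7, 3, 638]
`print(len(b))` → prints 3
`print(c[0])` → prints [5, 4]

Answer:
[7, 3, 638]
3
[5, 4]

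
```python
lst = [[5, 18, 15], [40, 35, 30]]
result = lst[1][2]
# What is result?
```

Trace:
`lst = [[5, 18, 15], [40, 35, 30]]` → lst = [[5, 18, 15], [40, 35, 30]]
`result = lst[1][2]` → result = 30
So result = 30

Answer: 30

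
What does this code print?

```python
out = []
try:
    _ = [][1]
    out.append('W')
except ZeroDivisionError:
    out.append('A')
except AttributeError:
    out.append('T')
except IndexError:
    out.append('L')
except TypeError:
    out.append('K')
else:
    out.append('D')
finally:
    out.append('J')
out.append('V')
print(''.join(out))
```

Execution trace: 'L' (except IndexError) → 'J' (finally) → 'V' (after the try/except). Output: LJV

Answer: LJV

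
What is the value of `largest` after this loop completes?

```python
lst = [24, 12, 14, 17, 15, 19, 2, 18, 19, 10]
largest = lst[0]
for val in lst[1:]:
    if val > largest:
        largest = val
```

Maximum of [24, 12, 14, 17, 15, 19, 2, 18, 19, 10]
`largest` takes the values: 24

Answer: 24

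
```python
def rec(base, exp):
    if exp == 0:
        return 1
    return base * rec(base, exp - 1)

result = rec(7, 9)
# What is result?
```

rec(7, 9) = 7 * 7 * 7 * 7 * 7 * 7 * 7 * 7 * 7 = 40353607

Answer: 40353607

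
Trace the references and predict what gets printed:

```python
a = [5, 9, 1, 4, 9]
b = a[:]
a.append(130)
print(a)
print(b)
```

Key concept: slice [:] creates copy.
Step by step:
`a = [5, 9, 1, 4, 9]` → a = [5, 9, 1, 4, 9]
`b = a[:]` → b = [5, 9, 1, 4, 9]
`a.append(130)` → a = [5, 9, 1, 4, 9, 130]
`print(a)` → prints [5, 9, 1, 4, 9, 130]
`print(b)` → prints [5, 9, 1, 4, 9]

Answer:
[5, 9, 1, 4, 9, 130]
[5, 9, 1, 4, 9]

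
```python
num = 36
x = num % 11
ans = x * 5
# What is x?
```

Trace:
`num = 36` → num = 36
`x = num % 11` → x = 3
`ans = x * 5` → ans = 15
So x = 3

Answer: 3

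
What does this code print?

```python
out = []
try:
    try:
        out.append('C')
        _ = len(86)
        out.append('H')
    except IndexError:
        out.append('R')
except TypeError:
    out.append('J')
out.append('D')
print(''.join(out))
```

Execution trace: 'C' (try body) → 'J' (outer except TypeError) → 'D' (after the try/except). Output: CJD

Answer: CJD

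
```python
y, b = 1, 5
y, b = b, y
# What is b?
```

Trace:
`y, b = 1, 5` → y = 1; b = 5
`y, b = b, y` → y = 5; b = 1
So b = 1

Answer: 1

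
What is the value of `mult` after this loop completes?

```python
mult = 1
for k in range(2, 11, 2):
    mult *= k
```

Product of even numbers 2 to 10
`mult` takes the values: 1 → 2 → 8 → 48 → 384 → 3840

Answer: 3840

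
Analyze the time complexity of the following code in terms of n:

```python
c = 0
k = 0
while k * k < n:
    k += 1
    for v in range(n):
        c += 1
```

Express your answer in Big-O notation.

Each loop level contributes: √n × n. Multiplying the contributions gives O(n√n).

Answer: O(n√n)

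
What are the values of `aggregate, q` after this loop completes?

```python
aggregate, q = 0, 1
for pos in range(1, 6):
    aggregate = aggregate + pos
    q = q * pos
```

Sum and factorial of 1 to 5
`aggregate, q` takes the values: (0, 1) → (1, 1) → (3, 1) → (3, 2) → (6, 2) → (6, 6) → (10, 6) → (10, 24) → (15, 24) → (15, 120)

Answer: 15, 120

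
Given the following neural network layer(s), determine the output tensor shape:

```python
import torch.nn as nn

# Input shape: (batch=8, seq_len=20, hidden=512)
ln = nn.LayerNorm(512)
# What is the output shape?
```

Input: (8, 20, 512) -> Output: (8, 20, 512)

Answer: (8, 20, 512)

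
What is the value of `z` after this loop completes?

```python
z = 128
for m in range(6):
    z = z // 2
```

Halve 6 times: 128 // 2^6 = 2
`z` takes the values: 128 → 64 → 32 → 16 → 8 → 4 → 2

Answer: 2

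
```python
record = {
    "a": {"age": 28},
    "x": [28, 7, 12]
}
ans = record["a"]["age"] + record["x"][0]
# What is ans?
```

Trace:
`record = { ...` → record = {'a': {'age': 28}, 'x': [28, 7, 12]}
`ans = record["a"]["age"] + record["x"][0]` → ans = 56
So ans = 56

Answer: 56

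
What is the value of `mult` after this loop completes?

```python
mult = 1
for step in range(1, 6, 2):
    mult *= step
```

Product of 1, 3, 5, ... up to 5
`mult` takes the values: 1 → 3 → 15

Answer: 15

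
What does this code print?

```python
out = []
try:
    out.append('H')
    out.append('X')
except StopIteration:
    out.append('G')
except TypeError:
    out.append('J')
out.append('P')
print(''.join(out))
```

Execution trace: 'H' (try body) → 'X' (try body, no exception) → 'P' (after the try/except). Output: HXP

Answer: HXP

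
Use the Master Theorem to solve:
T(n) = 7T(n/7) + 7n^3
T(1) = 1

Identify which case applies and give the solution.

a=7, b=7, f(n)=7n^3. log_7(7) = 1. Since c=3 > 1 and the regularity condition holds (7(n/7)^3 = (7/7^3)n^3 with 7/7^3 < 1), Case 3 applies: T(n) = Θ(f(n)) = O(n^3).

Answer: O(n^3) - Case 3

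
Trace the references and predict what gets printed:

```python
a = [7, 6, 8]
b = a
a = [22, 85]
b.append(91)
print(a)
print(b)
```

Key concept: rebinding vs mutation: a is rebound to a new list, b still points at the original.
Step by step:
`a = [7, 6, 8]` → a = [7, 6, 8]
`b = a` → b = [7, 6, 8] (same object as a)
`a = [22, 85]` → a = [22, 85]
`b.append(91)` → b = [7, 6, 8, 91]
`print(a)` → prints [22, 85]
`print(b)` → prints [7, 6, 8, 91]

Answer:
[22, 85]
[7, 6, 8, 91]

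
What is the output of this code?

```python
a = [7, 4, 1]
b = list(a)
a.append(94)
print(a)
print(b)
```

Key concept: list() constructor creates copy.
Step by step:
`a = [7, 4, 1]` → a = [7, 4, 1]
`b = list(a)` → b = [7, 4, 1]
`a.append(94)` → a = [7, 4, 1, 94]
`print(a)` → prints [7, 4, 1, 94]
`print(b)` → prints [7, 4, 1]

Answer:
[7, 4, 1, 94]
[7, 4, 1]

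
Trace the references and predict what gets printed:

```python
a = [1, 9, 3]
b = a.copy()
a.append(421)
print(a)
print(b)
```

Key concept: list.copy() creates independent copy.
Step by step:
`a = [1, 9, 3]` → a = [1, 9, 3]
`b = a.copy()` → b = [1, 9, 3]
`a.append(421)` → a = [1, 9, 3, 421]
`print(a)` → prints [1, 9, 3, 421]
`print(b)` → prints [1, 9, 3]

Answer:
[1, 9, 3, 421]
[1, 9, 3]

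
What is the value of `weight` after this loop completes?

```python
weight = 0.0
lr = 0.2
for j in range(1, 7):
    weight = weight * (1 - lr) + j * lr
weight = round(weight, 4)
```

Moving average with lr=0.2
`weight` takes the values: 0.0 → 0.2 → 0.56 → 1.048 → 1.6384 → 2.31072 → 3.048576 → 3.0486

Answer: 3.0486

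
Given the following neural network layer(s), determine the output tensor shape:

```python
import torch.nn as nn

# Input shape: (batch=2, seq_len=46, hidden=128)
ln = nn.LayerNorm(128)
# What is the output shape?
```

Input: (2, 46, 128) -> Output: (2, 46, 128)

Answer: (2, 46, 128)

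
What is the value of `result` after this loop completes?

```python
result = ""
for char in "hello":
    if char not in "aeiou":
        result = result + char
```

Remove vowels from 'hello'
`result` takes the values: "" → "h" → "hl" → "hll"

Answer: "hll"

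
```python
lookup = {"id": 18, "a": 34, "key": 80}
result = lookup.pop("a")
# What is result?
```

Trace:
`lookup = {"id": 18, "a": 34, "key": 80}` → lookup = {'id': 18, 'a': 34, 'key': 80}
`result = lookup.pop("a")` → lookup = {'id': 18, 'key': 80}; result = 34
So result = 34

Answer: 34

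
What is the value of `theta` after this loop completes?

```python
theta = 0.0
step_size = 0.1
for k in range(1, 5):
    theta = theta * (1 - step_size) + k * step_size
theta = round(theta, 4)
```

Moving average with lr=0.1
`theta` takes the values: 0.0 → 0.1 → 0.29 → 0.561 → 0.9049

Answer: 0.9049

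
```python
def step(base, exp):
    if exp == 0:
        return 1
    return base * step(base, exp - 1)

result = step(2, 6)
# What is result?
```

step(2, 6) = 2 * 2 * 2 * 2 * 2 * 2 = 64

Answer: 64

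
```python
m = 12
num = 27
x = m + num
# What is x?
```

Trace:
`m = 12` → m = 12
`num = 27` → num = 27
`x = m + num` → x = 39
So x = 39

Answer: 39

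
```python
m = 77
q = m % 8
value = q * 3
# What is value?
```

Trace:
`m = 77` → m = 77
`q = m % 8` → q = 5
`value = q * 3` → value = 15
So value = 15

Answer: 15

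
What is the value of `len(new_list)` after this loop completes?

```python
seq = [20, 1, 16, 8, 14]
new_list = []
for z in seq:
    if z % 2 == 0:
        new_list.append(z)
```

Count even numbers in [20, 1, 16, 8, 14]
`new_list` takes the values: [] → [20] → [20, 16] → [20, 16, 8] → [20, 16, 8, 14]
So `len(new_list)` = 4

Answer: 4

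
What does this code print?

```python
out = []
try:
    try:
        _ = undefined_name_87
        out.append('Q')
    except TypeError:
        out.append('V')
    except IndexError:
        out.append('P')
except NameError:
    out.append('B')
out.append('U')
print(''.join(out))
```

Execution trace: 'B' (outer except NameError) → 'U' (after the try/except). Output: BU

Answer: BU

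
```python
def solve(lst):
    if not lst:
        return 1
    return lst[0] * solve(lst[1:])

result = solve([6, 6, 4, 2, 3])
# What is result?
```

Product over [6, 6, 4, 2, 3] = 6 * 6 * 4 * 2 * 3 = 864

Answer: 864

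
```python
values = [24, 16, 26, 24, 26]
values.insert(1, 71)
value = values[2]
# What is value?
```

Trace:
`values = [24, 16, 26, 24, 26]` → values = [24, 16, 26, 24, 26]
`values.insert(1, 71)` → values = [24, 71, 16, 26, 24, 26]
`value = values[2]` → value = 16
So value = 16

Answer: 16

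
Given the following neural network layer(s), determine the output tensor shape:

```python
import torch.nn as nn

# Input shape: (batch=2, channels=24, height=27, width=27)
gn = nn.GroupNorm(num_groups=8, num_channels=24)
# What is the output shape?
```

Input: (2, 24, 27, 27) -> Output: (2, 24, 27, 27)

Answer: (2, 24, 27, 27)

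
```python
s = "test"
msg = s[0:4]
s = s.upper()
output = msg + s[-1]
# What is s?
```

Trace:
`s = "test"` → s = 'test'
`msg = s[0:4]` → msg = 'test'
`s = s.upper()` → s = 'TEST'
`output = msg + s[-1]` → output = 'testT'
So s = 'TEST'

Answer: 'TEST'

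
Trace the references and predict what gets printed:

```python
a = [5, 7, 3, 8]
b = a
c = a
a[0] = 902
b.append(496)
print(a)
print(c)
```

Key concept: multiple aliases.
Step by step:
`a = [5, 7, 3, 8]` → a = [5, 7, 3, 8]
`b = a` → b = [5, 7, 3, 8] (same object as a)
`c = a` → c = [5, 7, 3, 8] (same object as a, b)
`a[0] = 902` → a = [902, 7, 3, 8] (same object as b, c); b = [902, 7, 3, 8] (same object as a, c); c = [902, 7, 3, 8] (same object as a, b)
`b.append(496)` → a = [902, 7, 3, 8, 496] (same object as b, c); b = [902, 7, 3, 8, 496] (same object as a, c); c = [902, 7, 3, 8, 496] (same object as a, b)
`print(a)` → prints [902, 7, 3, 8, 496]
`print(c)` → prints [902, 7, 3, 8, 496]

Answer:
[902, 7, 3, 8, 496]
[902, 7, 3, 8, 496]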